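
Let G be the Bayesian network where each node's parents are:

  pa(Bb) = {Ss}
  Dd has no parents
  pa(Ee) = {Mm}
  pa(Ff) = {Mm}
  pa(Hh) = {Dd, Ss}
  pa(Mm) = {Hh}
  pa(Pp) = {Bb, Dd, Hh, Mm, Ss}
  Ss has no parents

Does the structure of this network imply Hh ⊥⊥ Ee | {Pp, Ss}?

5 paths connect Hh and Ee; each must be blocked for d-separation to hold:
  1. Hh → Pp ← Mm → Ee — Pp:collider[open]; Mm:fork[open] ⇒ active
  2. Hh ← Ss → Pp ← Mm → Ee — Ss:fork[blocks]; Pp:collider[open]; Mm:fork[open] ⇒ blocked
  3. Hh ← Ss → Bb → Pp ← Mm → Ee — Ss:fork[blocks]; Bb:chain[open]; Pp:collider[open]; Mm:fork[open] ⇒ blocked
  4. Hh ← Dd → Pp ← Mm → Ee — Dd:fork[open]; Pp:collider[open]; Mm:fork[open] ⇒ active
  5. Hh → Mm → Ee — Mm:chain[open] ⇒ active
At least one path is unblocked, so d-separation fails.

No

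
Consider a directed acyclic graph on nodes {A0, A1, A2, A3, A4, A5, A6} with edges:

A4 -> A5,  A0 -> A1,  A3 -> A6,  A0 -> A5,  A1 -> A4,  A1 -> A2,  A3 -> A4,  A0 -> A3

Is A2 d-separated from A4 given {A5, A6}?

We examine all 3 paths between A2 and A4:
Path 1: A2 ← A1 ← A0 → A5 ← A4
  A1 is a chain and A1 is not conditioned on; A0 is a fork and A0 is not conditioned on; A5 is a collider and A5 is conditioned on, which opens it — no node blocks this path, so it is active.
Path 2: A2 ← A1 ← A0 → A3 → A4
  A1 is a chain and A1 is not conditioned on; A0 is a fork and A0 is not conditioned on; A3 is a chain and A3 is not conditioned on — no node blocks this path, so it is active.
Path 3: A2 ← A1 → A4
  A1 is a fork and A1 is not conditioned on — no node blocks this path, so it is active.
Because an active path exists, A2 and A4 are not d-separated.

No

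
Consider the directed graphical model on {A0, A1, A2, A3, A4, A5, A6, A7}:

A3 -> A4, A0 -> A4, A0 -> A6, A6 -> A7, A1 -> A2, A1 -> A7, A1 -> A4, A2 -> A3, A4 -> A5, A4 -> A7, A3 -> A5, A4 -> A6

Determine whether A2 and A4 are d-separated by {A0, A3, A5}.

Enumerating the 6 paths from A2 to A4 and testing each for blocking by {A0, A3, A5}:
  1. A2 ← A1 → A4 — A1:fork[open] ⇒ active
  2. A2 ← A1 → A7 ← A4 — A1:fork[open]; A7:collider[blocks] ⇒ blocked
  3. A2 ← A1 → A7 ← A6 ← A4 — A1:fork[open]; A7:collider[blocks]; A6:chain[open] ⇒ blocked
  4. A2 ← A1 → A7 ← A6 ← A0 → A4 — A1:fork[open]; A7:collider[blocks]; A6:chain[open]; A0:fork[blocks] ⇒ blocked
  5. A2 → A3 → A4 — A3:chain[blocks] ⇒ blocked
  6. A2 → A3 → A5 ← A4 — A3:chain[blocks]; A5:collider[open] ⇒ blocked
At least one path is unblocked, so d-separation fails.

No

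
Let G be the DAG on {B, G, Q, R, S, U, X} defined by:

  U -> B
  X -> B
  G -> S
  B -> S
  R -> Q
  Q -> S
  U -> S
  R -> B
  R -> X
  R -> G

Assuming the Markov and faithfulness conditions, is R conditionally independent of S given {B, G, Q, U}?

Yes

6 paths connect R and S; each must be blocked for d-separation to hold:
Path 1: R → X → B → S
  B is a chain here and B is conditioned on, so the path is blocked at B.
Path 2: R → X → B ← U → S
  U is a fork here and U is conditioned on, so the path is blocked at U.
Path 3: R → B → S
  B is a chain here and B is conditioned on, so the path is blocked at B.
Path 4: R → B ← U → S
  U is a fork here and U is conditioned on, so the path is blocked at U.
Path 5: R → G → S
  G is a chain here and G is conditioned on, so the path is blocked at G.
Path 6: R → Q → S
  Q is a chain here and Q is conditioned on, so the path is blocked at Q.
Every path is blocked, so R and S are d-separated given {B, G, Q, U}.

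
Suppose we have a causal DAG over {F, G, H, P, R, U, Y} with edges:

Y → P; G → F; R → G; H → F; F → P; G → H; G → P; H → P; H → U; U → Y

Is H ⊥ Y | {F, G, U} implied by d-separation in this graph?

Enumerating the 6 paths from H to Y and testing each for blocking by {F, G, U}:
Path 1: H → P ← Y
  P is a collider here and neither P nor any of its descendants is conditioned on, so the collider stays closed — the path is blocked at P.
Path 2: H ← G → P ← Y
  G is a fork here and G is conditioned on, so the path is blocked at G.
Path 3: H ← G → F → P ← Y
  G is a fork here and G is conditioned on, so the path is blocked at G.
Path 4: H → F → P ← Y
  F is a chain here and F is conditioned on, so the path is blocked at F.
Path 5: H → F ← G → P ← Y
  G is a fork here and G is conditioned on, so the path is blocked at G.
Path 6: H → U → Y
  U is a chain here and U is conditioned on, so the path is blocked at U.
All paths are blocked; H ⊥ Y | {F, G, U} holds.

Yes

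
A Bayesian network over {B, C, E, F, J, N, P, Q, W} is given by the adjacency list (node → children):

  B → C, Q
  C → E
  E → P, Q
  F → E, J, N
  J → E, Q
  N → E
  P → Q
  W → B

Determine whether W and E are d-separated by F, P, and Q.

Enumerating the 6 paths from W to E and testing each for blocking by {F, P, Q}:
Path 1: W → B → C → E
  B is a chain and B is not conditioned on; C is a chain and C is not conditioned on — no node blocks this path, so it is active.
Path 2: W → B → Q ← E
  B is a chain and B is not conditioned on; Q is a collider and Q is conditioned on, which opens it — no node blocks this path, so it is active.
Path 3: W → B → Q ← P ← E
  P is a chain here and P is conditioned on, so the path is blocked at P.
Path 4: W → B → Q ← J ← F → E
  F is a fork here and F is conditioned on, so the path is blocked at F.
Path 5: W → B → Q ← J ← F → N → E
  F is a fork here and F is conditioned on, so the path is blocked at F.
Path 6: W → B → Q ← J → E
  B is a chain and B is not conditioned on; Q is a collider and Q is conditioned on, which opens it; J is a fork and J is not conditioned on — no node blocks this path, so it is active.
Because an active path exists, W and E are not d-separated.

No — W and E are not d-separated given {F, P, Q}.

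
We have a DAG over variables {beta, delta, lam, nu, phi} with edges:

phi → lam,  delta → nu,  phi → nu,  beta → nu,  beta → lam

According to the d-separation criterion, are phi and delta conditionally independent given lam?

Yes

We examine all 2 paths between phi and delta:
Path 1: phi → nu ← delta
  nu is a collider here and neither nu nor any of its descendants is conditioned on, so the collider stays closed — the path is blocked at nu.
Path 2: phi → lam ← beta → nu ← delta
  nu is a collider here and neither nu nor any of its descendants is conditioned on, so the collider stays closed — the path is blocked at nu.
Every path is blocked, so phi and delta are d-separated given {lam}.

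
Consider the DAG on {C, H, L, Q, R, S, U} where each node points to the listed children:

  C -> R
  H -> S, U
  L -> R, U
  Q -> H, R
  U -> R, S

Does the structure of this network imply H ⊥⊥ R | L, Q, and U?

5 paths connect H and R; each must be blocked for d-separation to hold:
  1. H → U ← L → R — U:collider[open]; L:fork[blocks] ⇒ blocked
  2. H → U → R — U:chain[blocks] ⇒ blocked
  3. H → S ← U ← L → R — S:collider[blocks]; U:chain[blocks]; L:fork[blocks] ⇒ blocked
  4. H → S ← U → R — S:collider[blocks]; U:fork[blocks] ⇒ blocked
  5. H ← Q → R — Q:fork[blocks] ⇒ blocked
Every path is blocked, so H and R are d-separated given {L, Q, U}.

Yes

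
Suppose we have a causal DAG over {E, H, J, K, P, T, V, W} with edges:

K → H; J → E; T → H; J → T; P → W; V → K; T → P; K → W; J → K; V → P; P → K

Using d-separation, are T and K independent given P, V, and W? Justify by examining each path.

Enumerating the 5 paths from T to K and testing each for blocking by {P, V, W}:
Path 1: T ← J → K
  J is a fork and J is not conditioned on — no node blocks this path, so it is active.
Path 2: T → H ← K
  H is a collider here and neither H nor any of its descendants is conditioned on, so the collider stays closed — the path is blocked at H.
Path 3: T → P → W ← K
  P is a chain here and P is conditioned on, so the path is blocked at P.
Path 4: T → P ← V → K
  V is a fork here and V is conditioned on, so the path is blocked at V.
Path 5: T → P → K
  P is a chain here and P is conditioned on, so the path is blocked at P.
Since the path T ← J → K is active, T and K are not d-separated given {P, V, W}.

No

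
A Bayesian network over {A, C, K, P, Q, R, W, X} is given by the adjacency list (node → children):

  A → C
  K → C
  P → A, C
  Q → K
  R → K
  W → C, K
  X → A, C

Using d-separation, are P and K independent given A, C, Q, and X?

We examine all 6 paths between P and K:
  1. P → C ← K — C:collider[open] ⇒ active
  2. P → C ← W → K — C:collider[open]; W:fork[open] ⇒ active
  3. P → A ← X → C ← K — A:collider[open]; X:fork[blocks]; C:collider[open] ⇒ blocked
  4. P → A ← X → C ← W → K — A:collider[open]; X:fork[blocks]; C:collider[open]; W:fork[open] ⇒ blocked
  5. P → A → C ← K — A:chain[blocks]; C:collider[open] ⇒ blocked
  6. P → A → C ← W → K — A:chain[blocks]; C:collider[open]; W:fork[open] ⇒ blocked
Since the path P → C ← K is active, P and K are not d-separated given {A, C, Q, X}.

No — P and K are not d-separated given {A, C, Q, X}.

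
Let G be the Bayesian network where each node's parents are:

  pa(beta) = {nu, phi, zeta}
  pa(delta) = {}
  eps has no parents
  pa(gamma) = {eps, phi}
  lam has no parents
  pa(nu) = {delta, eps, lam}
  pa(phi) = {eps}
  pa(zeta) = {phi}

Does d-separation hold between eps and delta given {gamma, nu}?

5 paths connect eps and delta; each must be blocked for d-separation to hold:
Path 1: eps → phi → zeta → beta ← nu ← delta
  beta is a collider here and neither beta nor any of its descendants is conditioned on, so the collider stays closed — the path is blocked at beta.
Path 2: eps → phi → beta ← nu ← delta
  beta is a collider here and neither beta nor any of its descendants is conditioned on, so the collider stays closed — the path is blocked at beta.
Path 3: eps → nu ← delta
  nu is a collider and nu is conditioned on, which opens it — no node blocks this path, so it is active.
Path 4: eps → gamma ← phi → zeta → beta ← nu ← delta
  beta is a collider here and neither beta nor any of its descendants is conditioned on, so the collider stays closed — the path is blocked at beta.
Path 5: eps → gamma ← phi → beta ← nu ← delta
  beta is a collider here and neither beta nor any of its descendants is conditioned on, so the collider stays closed — the path is blocked at beta.
Because an active path exists, eps and delta are not d-separated.

No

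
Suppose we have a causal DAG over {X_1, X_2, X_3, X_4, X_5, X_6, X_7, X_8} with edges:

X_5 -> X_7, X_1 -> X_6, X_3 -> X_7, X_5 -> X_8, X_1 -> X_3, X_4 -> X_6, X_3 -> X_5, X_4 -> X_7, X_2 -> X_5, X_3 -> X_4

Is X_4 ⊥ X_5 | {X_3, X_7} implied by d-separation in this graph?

No — X_4 and X_5 are not d-separated given {X_3, X_7}.

Enumerating the 6 paths from X_4 to X_5 and testing each for blocking by {X_3, X_7}:
Path 1: X_4 ← X_3 → X_7 ← X_5
  X_3 is a fork here and X_3 is conditioned on, so the path is blocked at X_3.
Path 2: X_4 ← X_3 → X_5
  X_3 is a fork here and X_3 is conditioned on, so the path is blocked at X_3.
Path 3: X_4 → X_7 ← X_3 → X_5
  X_3 is a fork here and X_3 is conditioned on, so the path is blocked at X_3.
Path 4: X_4 → X_7 ← X_5
  X_7 is a collider and X_7 is conditioned on, which opens it — no node blocks this path, so it is active.
Path 5: X_4 → X_6 ← X_1 → X_3 → X_7 ← X_5
  X_6 is a collider here and neither X_6 nor any of its descendants is conditioned on, so the collider stays closed — the path is blocked at X_6.
Path 6: X_4 → X_6 ← X_1 → X_3 → X_5
  X_6 is a collider here and neither X_6 nor any of its descendants is conditioned on, so the collider stays closed — the path is blocked at X_6.
Because an active path exists, X_4 and X_5 are not d-separated.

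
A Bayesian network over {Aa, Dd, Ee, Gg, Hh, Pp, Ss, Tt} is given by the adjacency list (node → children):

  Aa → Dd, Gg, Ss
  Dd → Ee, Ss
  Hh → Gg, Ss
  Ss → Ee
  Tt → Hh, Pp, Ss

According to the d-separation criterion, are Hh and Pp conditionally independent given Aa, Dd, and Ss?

Enumerating the 5 paths from Hh to Pp and testing each for blocking by {Aa, Dd, Ss}:
  1. Hh → Ss ← Tt → Pp — Ss:collider[open]; Tt:fork[open] ⇒ active
  2. Hh ← Tt → Pp — Tt:fork[open] ⇒ active
  3. Hh → Gg ← Aa → Dd → Ss ← Tt → Pp — Gg:collider[blocks]; Aa:fork[blocks]; Dd:chain[blocks]; Ss:collider[open]; Tt:fork[open] ⇒ blocked
  4. Hh → Gg ← Aa → Dd → Ee ← Ss ← Tt → Pp — Gg:collider[blocks]; Aa:fork[blocks]; Dd:chain[blocks]; Ee:collider[blocks]; Ss:chain[blocks]; Tt:fork[open] ⇒ blocked
  5. Hh → Gg ← Aa → Ss ← Tt → Pp — Gg:collider[blocks]; Aa:fork[blocks]; Ss:collider[open]; Tt:fork[open] ⇒ blocked
Because an active path exists, Hh and Pp are not d-separated.

No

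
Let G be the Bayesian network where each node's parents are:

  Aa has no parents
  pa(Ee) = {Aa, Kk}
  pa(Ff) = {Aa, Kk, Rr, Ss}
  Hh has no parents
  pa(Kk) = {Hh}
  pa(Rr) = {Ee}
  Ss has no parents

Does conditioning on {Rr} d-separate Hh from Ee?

No

Enumerating the 3 paths from Hh to Ee and testing each for blocking by {Rr}:
  1. Hh → Kk → Ee — Kk:chain[open] ⇒ active
  2. Hh → Kk → Ff ← Rr ← Ee — Kk:chain[open]; Ff:collider[blocks]; Rr:chain[blocks] ⇒ blocked
  3. Hh → Kk → Ff ← Aa → Ee — Kk:chain[open]; Ff:collider[blocks]; Aa:fork[open] ⇒ blocked
Because an active path exists, Hh and Ee are not d-separated.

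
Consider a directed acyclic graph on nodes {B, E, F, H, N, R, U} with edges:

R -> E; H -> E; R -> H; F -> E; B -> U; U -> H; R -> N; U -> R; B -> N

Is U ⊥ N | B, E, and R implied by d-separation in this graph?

Yes

There are 4 undirected paths between U and N; checking each against the conditioning set {B, E, R}:
Path 1: U → H → E ← R → N
  R is a fork here and R is conditioned on, so the path is blocked at R.
Path 2: U → H ← R → N
  R is a fork here and R is conditioned on, so the path is blocked at R.
Path 3: U → R → N
  R is a chain here and R is conditioned on, so the path is blocked at R.
Path 4: U ← B → N
  B is a fork here and B is conditioned on, so the path is blocked at B.
Since every path is blocked, d-separation holds.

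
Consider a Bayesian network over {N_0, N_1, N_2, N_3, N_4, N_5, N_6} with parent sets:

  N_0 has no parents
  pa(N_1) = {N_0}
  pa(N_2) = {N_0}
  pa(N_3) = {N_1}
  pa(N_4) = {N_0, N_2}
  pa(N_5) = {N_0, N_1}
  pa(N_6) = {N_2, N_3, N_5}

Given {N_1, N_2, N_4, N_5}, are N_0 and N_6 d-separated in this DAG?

We examine all 6 paths between N_0 and N_6:
Path 1: N_0 → N_4 ← N_2 → N_6
  N_2 is a fork here and N_2 is conditioned on, so the path is blocked at N_2.
Path 2: N_0 → N_1 → N_3 → N_6
  N_1 is a chain here and N_1 is conditioned on, so the path is blocked at N_1.
Path 3: N_0 → N_1 → N_5 → N_6
  N_1 is a chain here and N_1 is conditioned on, so the path is blocked at N_1.
Path 4: N_0 → N_2 → N_6
  N_2 is a chain here and N_2 is conditioned on, so the path is blocked at N_2.
Path 5: N_0 → N_5 ← N_1 → N_3 → N_6
  N_1 is a fork here and N_1 is conditioned on, so the path is blocked at N_1.
Path 6: N_0 → N_5 → N_6
  N_5 is a chain here and N_5 is conditioned on, so the path is blocked at N_5.
Every path is blocked, so N_0 and N_6 are d-separated given {N_1, N_2, N_4, N_5}.

Yes — N_0 and N_6 are d-separated given {N_1, N_2, N_4, N_5}.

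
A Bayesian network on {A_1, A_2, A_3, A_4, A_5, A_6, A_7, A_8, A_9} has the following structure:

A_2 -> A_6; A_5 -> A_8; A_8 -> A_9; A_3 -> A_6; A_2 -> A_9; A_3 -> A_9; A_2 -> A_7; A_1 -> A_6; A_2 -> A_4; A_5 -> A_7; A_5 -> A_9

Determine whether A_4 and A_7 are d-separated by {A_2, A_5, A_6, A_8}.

Yes

Enumerating the 5 paths from A_4 to A_7 and testing each for blocking by {A_2, A_5, A_6, A_8}:
Path 1: A_4 ← A_2 → A_7
  A_2 is a fork here and A_2 is conditioned on, so the path is blocked at A_2.
Path 2: A_4 ← A_2 → A_9 ← A_5 → A_7
  A_2 is a fork here and A_2 is conditioned on, so the path is blocked at A_2.
Path 3: A_4 ← A_2 → A_9 ← A_8 ← A_5 → A_7
  A_2 is a fork here and A_2 is conditioned on, so the path is blocked at A_2.
Path 4: A_4 ← A_2 → A_6 ← A_3 → A_9 ← A_5 → A_7
  A_2 is a fork here and A_2 is conditioned on, so the path is blocked at A_2.
Path 5: A_4 ← A_2 → A_6 ← A_3 → A_9 ← A_8 ← A_5 → A_7
  A_2 is a fork here and A_2 is conditioned on, so the path is blocked at A_2.
Every path is blocked, so A_4 and A_7 are d-separated given {A_2, A_5, A_6, A_8}.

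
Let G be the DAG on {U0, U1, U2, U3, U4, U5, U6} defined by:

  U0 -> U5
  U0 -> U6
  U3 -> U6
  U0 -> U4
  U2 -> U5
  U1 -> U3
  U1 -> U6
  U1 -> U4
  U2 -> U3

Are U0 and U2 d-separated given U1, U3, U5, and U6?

No

There are 5 undirected paths between U0 and U2; checking each against the conditioning set {U1, U3, U5, U6}:
Path 1: U0 → U6 ← U3 ← U2
  U3 is a chain here and U3 is conditioned on, so the path is blocked at U3.
Path 2: U0 → U6 ← U1 → U3 ← U2
  U1 is a fork here and U1 is conditioned on, so the path is blocked at U1.
Path 3: U0 → U5 ← U2
  U5 is a collider and U5 is conditioned on, which opens it — no node blocks this path, so it is active.
Path 4: U0 → U4 ← U1 → U6 ← U3 ← U2
  U4 is a collider here and neither U4 nor any of its descendants is conditioned on, so the collider stays closed — the path is blocked at U4.
Path 5: U0 → U4 ← U1 → U3 ← U2
  U4 is a collider here and neither U4 nor any of its descendants is conditioned on, so the collider stays closed — the path is blocked at U4.
Because an active path exists, U0 and U2 are not d-separated.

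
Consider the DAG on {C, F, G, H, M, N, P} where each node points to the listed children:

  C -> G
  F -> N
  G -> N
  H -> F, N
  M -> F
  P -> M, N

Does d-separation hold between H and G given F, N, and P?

3 paths connect H and G; each must be blocked for d-separation to hold:
Path 1: H → F → N ← G
  F is a chain here and F is conditioned on, so the path is blocked at F.
Path 2: H → F ← M ← P → N ← G
  P is a fork here and P is conditioned on, so the path is blocked at P.
Path 3: H → N ← G
  N is a collider and N is conditioned on, which opens it — no node blocks this path, so it is active.
Because an active path exists, H and G are not d-separated.

No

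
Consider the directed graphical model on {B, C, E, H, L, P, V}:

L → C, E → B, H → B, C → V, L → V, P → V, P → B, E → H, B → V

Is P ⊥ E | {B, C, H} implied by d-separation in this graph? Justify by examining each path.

No — P and E are not d-separated given {B, C, H}.

4 paths connect P and E; each must be blocked for d-separation to hold:
Path 1: P → B ← E
  B is a collider and B is conditioned on, which opens it — no node blocks this path, so it is active.
Path 2: P → B ← H ← E
  H is a chain here and H is conditioned on, so the path is blocked at H.
Path 3: P → V ← B ← E
  V is a collider here and neither V nor any of its descendants is conditioned on, so the collider stays closed — the path is blocked at V.
Path 4: P → V ← B ← H ← E
  V is a collider here and neither V nor any of its descendants is conditioned on, so the collider stays closed — the path is blocked at V.
At least one path is unblocked, so d-separation fails.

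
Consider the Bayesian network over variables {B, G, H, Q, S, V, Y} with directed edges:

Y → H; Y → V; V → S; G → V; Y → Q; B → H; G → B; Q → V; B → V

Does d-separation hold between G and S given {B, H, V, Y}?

Yes

There are 4 undirected paths between G and S; checking each against the conditioning set {B, H, V, Y}:
Path 1: G → V → S
  V is a chain here and V is conditioned on, so the path is blocked at V.
Path 2: G → B → V → S
  B is a chain here and B is conditioned on, so the path is blocked at B.
Path 3: G → B → H ← Y → V → S
  B is a chain here and B is conditioned on, so the path is blocked at B.
Path 4: G → B → H ← Y → Q → V → S
  B is a chain here and B is conditioned on, so the path is blocked at B.
Since every path is blocked, d-separation holds.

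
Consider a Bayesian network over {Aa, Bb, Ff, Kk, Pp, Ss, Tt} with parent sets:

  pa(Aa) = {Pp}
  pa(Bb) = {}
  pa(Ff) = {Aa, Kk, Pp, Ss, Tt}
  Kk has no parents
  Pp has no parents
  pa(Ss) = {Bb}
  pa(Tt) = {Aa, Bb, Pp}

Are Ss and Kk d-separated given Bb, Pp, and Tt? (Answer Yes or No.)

Yes — Ss and Kk are d-separated given {Bb, Pp, Tt}.

6 paths connect Ss and Kk; each must be blocked for d-separation to hold:
Path 1: Ss → Ff ← Kk
  Ff is a collider here and neither Ff nor any of its descendants is conditioned on, so the collider stays closed — the path is blocked at Ff.
Path 2: Ss ← Bb → Tt ← Aa ← Pp → Ff ← Kk
  Bb is a fork here and Bb is conditioned on, so the path is blocked at Bb.
Path 3: Ss ← Bb → Tt ← Aa → Ff ← Kk
  Bb is a fork here and Bb is conditioned on, so the path is blocked at Bb.
Path 4: Ss ← Bb → Tt ← Pp → Aa → Ff ← Kk
  Bb is a fork here and Bb is conditioned on, so the path is blocked at Bb.
Path 5: Ss ← Bb → Tt ← Pp → Ff ← Kk
  Bb is a fork here and Bb is conditioned on, so the path is blocked at Bb.
Path 6: Ss ← Bb → Tt → Ff ← Kk
  Bb is a fork here and Bb is conditioned on, so the path is blocked at Bb.
All paths are blocked; Ss ⊥ Kk | {Bb, Pp, Tt} holds.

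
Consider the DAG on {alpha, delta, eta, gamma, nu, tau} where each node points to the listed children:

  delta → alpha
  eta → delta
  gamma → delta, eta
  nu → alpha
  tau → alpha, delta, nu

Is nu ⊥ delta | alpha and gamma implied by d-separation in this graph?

Enumerating the 4 paths from nu to delta and testing each for blocking by {alpha, gamma}:
  1. nu → alpha ← delta — alpha:collider[open] ⇒ active
  2. nu → alpha ← tau → delta — alpha:collider[open]; tau:fork[open] ⇒ active
  3. nu ← tau → delta — tau:fork[open] ⇒ active
  4. nu ← tau → alpha ← delta — tau:fork[open]; alpha:collider[open] ⇒ active
Because an active path exists, nu and delta are not d-separated.

No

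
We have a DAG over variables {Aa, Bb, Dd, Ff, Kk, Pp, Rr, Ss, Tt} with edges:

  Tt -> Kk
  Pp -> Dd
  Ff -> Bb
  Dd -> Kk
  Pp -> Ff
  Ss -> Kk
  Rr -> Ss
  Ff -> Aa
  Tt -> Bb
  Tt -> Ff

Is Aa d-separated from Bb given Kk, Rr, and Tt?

There are 3 undirected paths between Aa and Bb; checking each against the conditioning set {Kk, Rr, Tt}:
Path 1: Aa ← Ff ← Pp → Dd → Kk ← Tt → Bb
  Tt is a fork here and Tt is conditioned on, so the path is blocked at Tt.
Path 2: Aa ← Ff ← Tt → Bb
  Tt is a fork here and Tt is conditioned on, so the path is blocked at Tt.
Path 3: Aa ← Ff → Bb
  Ff is a fork and Ff is not conditioned on — no node blocks this path, so it is active.
At least one path is unblocked, so d-separation fails.

No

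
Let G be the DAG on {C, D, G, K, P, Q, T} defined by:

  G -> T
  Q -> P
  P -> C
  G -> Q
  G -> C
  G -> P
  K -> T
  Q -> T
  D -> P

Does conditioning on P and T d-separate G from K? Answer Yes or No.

There are 4 undirected paths between G and K; checking each against the conditioning set {P, T}:
  1. G → C ← P ← Q → T ← K — C:collider[blocks]; P:chain[blocks]; Q:fork[open]; T:collider[open] ⇒ blocked
  2. G → P ← Q → T ← K — P:collider[open]; Q:fork[open]; T:collider[open] ⇒ active
  3. G → T ← K — T:collider[open] ⇒ active
  4. G → Q → T ← K — Q:chain[open]; T:collider[open] ⇒ active
Since the path G → P ← Q → T ← K is active, G and K are not d-separated given {P, T}.

No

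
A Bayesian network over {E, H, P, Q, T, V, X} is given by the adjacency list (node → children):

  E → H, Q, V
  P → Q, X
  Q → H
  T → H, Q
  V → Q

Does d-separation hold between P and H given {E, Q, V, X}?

No

We examine all 4 paths between P and H:
Path 1: P → Q ← E → H
  E is a fork here and E is conditioned on, so the path is blocked at E.
Path 2: P → Q ← T → H
  Q is a collider and Q is conditioned on, which opens it; T is a fork and T is not conditioned on — no node blocks this path, so it is active.
Path 3: P → Q → H
  Q is a chain here and Q is conditioned on, so the path is blocked at Q.
Path 4: P → Q ← V ← E → H
  V is a chain here and V is conditioned on, so the path is blocked at V.
Because an active path exists, P and H are not d-separated.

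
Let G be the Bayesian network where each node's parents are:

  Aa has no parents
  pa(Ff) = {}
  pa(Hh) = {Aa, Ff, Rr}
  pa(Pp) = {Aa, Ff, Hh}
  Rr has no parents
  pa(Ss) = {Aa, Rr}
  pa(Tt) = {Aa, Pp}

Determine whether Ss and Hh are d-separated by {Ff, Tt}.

No

Enumerating the 6 paths from Ss to Hh and testing each for blocking by {Ff, Tt}:
Path 1: Ss ← Aa → Tt ← Pp ← Ff → Hh
  Ff is a fork here and Ff is conditioned on, so the path is blocked at Ff.
Path 2: Ss ← Aa → Tt ← Pp ← Hh
  Aa is a fork and Aa is not conditioned on; Tt is a collider and Tt is conditioned on, which opens it; Pp is a chain and Pp is not conditioned on — no node blocks this path, so it is active.
Path 3: Ss ← Aa → Hh
  Aa is a fork and Aa is not conditioned on — no node blocks this path, so it is active.
Path 4: Ss ← Aa → Pp ← Ff → Hh
  Ff is a fork here and Ff is conditioned on, so the path is blocked at Ff.
Path 5: Ss ← Aa → Pp ← Hh
  Aa is a fork and Aa is not conditioned on; Pp is a collider and its descendant Tt is conditioned on, which opens it — no node blocks this path, so it is active.
Path 6: Ss ← Rr → Hh
  Rr is a fork and Rr is not conditioned on — no node blocks this path, so it is active.
At least one path is unblocked, so d-separation fails.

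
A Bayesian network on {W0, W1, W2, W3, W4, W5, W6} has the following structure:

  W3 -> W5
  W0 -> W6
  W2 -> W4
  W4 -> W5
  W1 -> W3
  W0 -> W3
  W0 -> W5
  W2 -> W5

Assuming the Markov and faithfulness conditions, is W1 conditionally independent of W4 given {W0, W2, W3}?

Yes

Enumerating the 4 paths from W1 to W4 and testing each for blocking by {W0, W2, W3}:
  1. W1 → W3 ← W0 → W5 ← W4 — W3:collider[open]; W0:fork[blocks]; W5:collider[blocks] ⇒ blocked
  2. W1 → W3 ← W0 → W5 ← W2 → W4 — W3:collider[open]; W0:fork[blocks]; W5:collider[blocks]; W2:fork[blocks] ⇒ blocked
  3. W1 → W3 → W5 ← W4 — W3:chain[blocks]; W5:collider[blocks] ⇒ blocked
  4. W1 → W3 → W5 ← W2 → W4 — W3:chain[blocks]; W5:collider[blocks]; W2:fork[blocks] ⇒ blocked
Since every path is blocked, d-separation holds.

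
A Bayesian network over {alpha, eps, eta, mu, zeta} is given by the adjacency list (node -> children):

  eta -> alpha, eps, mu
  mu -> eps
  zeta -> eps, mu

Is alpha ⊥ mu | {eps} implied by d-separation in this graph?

There are 3 undirected paths between alpha and mu; checking each against the conditioning set {eps}:
Path 1: alpha ← eta → mu
  eta is a fork and eta is not conditioned on — no node blocks this path, so it is active.
Path 2: alpha ← eta → eps ← zeta → mu
  eta is a fork and eta is not conditioned on; eps is a collider and eps is conditioned on, which opens it; zeta is a fork and zeta is not conditioned on — no node blocks this path, so it is active.
Path 3: alpha ← eta → eps ← mu
  eta is a fork and eta is not conditioned on; eps is a collider and eps is conditioned on, which opens it — no node blocks this path, so it is active.
At least one path is unblocked, so d-separation fails.

No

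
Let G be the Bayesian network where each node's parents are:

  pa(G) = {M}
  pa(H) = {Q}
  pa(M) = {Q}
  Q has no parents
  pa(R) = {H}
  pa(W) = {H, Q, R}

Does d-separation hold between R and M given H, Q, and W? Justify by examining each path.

There are 4 undirected paths between R and M; checking each against the conditioning set {H, Q, W}:
Path 1: R ← H ← Q → M
  H is a chain here and H is conditioned on, so the path is blocked at H.
Path 2: R ← H → W ← Q → M
  H is a fork here and H is conditioned on, so the path is blocked at H.
Path 3: R → W ← Q → M
  Q is a fork here and Q is conditioned on, so the path is blocked at Q.
Path 4: R → W ← H ← Q → M
  H is a chain here and H is conditioned on, so the path is blocked at H.
Since every path is blocked, d-separation holds.

Yes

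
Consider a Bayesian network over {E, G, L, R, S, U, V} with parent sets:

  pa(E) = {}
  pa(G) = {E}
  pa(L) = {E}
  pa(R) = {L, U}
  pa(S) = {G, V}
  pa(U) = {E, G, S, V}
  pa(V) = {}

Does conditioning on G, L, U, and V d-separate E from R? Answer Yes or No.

We examine all 5 paths between E and R:
  1. E → L → R — L:chain[blocks] ⇒ blocked
  2. E → U → R — U:chain[blocks] ⇒ blocked
  3. E → G → S → U → R — G:chain[blocks]; S:chain[open]; U:chain[blocks] ⇒ blocked
  4. E → G → S ← V → U → R — G:chain[blocks]; S:collider[open]; V:fork[blocks]; U:chain[blocks] ⇒ blocked
  5. E → G → U → R — G:chain[blocks]; U:chain[blocks] ⇒ blocked
Since every path is blocked, d-separation holds.

Yes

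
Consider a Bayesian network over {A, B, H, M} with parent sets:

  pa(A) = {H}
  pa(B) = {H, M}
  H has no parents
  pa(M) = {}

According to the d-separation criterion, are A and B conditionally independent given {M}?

Only one path connects A and B:
  1. A ← H → B — H:fork[open] ⇒ active
Because an active path exists, A and B are not d-separated.

No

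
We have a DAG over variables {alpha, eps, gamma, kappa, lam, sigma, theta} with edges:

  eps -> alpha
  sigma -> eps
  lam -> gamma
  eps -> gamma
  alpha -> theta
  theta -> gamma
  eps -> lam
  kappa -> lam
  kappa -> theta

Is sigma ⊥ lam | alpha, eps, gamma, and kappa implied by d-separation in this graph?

Yes — sigma and lam are d-separated given {alpha, eps, gamma, kappa}.

We examine all 5 paths between sigma and lam:
Path 1: sigma → eps → lam
  eps is a chain here and eps is conditioned on, so the path is blocked at eps.
Path 2: sigma → eps → alpha → theta ← kappa → lam
  eps is a chain here and eps is conditioned on, so the path is blocked at eps.
Path 3: sigma → eps → alpha → theta → gamma ← lam
  eps is a chain here and eps is conditioned on, so the path is blocked at eps.
Path 4: sigma → eps → gamma ← lam
  eps is a chain here and eps is conditioned on, so the path is blocked at eps.
Path 5: sigma → eps → gamma ← theta ← kappa → lam
  eps is a chain here and eps is conditioned on, so the path is blocked at eps.
Every path is blocked, so sigma and lam are d-separated given {alpha, eps, gamma, kappa}.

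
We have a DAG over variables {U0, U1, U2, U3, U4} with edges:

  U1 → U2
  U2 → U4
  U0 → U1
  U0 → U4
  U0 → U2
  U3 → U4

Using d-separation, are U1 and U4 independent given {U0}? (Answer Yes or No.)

There are 4 undirected paths between U1 and U4; checking each against the conditioning set {U0}:
Path 1: U1 → U2 ← U0 → U4
  U2 is a collider here and neither U2 nor any of its descendants is conditioned on, so the collider stays closed — the path is blocked at U2.
Path 2: U1 → U2 → U4
  U2 is a chain and U2 is not conditioned on — no node blocks this path, so it is active.
Path 3: U1 ← U0 → U2 → U4
  U0 is a fork here and U0 is conditioned on, so the path is blocked at U0.
Path 4: U1 ← U0 → U4
  U0 is a fork here and U0 is conditioned on, so the path is blocked at U0.
Because an active path exists, U1 and U4 are not d-separated.

No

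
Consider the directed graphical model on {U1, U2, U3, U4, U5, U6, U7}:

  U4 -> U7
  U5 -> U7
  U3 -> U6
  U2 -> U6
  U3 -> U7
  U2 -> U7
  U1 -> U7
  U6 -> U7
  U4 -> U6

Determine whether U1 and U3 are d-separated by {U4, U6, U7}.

We examine all 4 paths between U1 and U3:
Path 1: U1 → U7 ← U6 ← U3
  U6 is a chain here and U6 is conditioned on, so the path is blocked at U6.
Path 2: U1 → U7 ← U2 → U6 ← U3
  U7 is a collider and U7 is conditioned on, which opens it; U2 is a fork and U2 is not conditioned on; U6 is a collider and U6 is conditioned on, which opens it — no node blocks this path, so it is active.
Path 3: U1 → U7 ← U4 → U6 ← U3
  U4 is a fork here and U4 is conditioned on, so the path is blocked at U4.
Path 4: U1 → U7 ← U3
  U7 is a collider and U7 is conditioned on, which opens it — no node blocks this path, so it is active.
Since the path U1 → U7 ← U2 → U6 ← U3 is active, U1 and U3 are not d-separated given {U4, U6, U7}.

No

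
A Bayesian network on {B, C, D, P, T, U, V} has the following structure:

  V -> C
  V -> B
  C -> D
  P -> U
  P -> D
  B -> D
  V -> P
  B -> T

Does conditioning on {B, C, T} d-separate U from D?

No — U and D are not d-separated given {B, C, T}.

There are 3 undirected paths between U and D; checking each against the conditioning set {B, C, T}:
  1. U ← P → D — P:fork[open] ⇒ active
  2. U ← P ← V → B → D — P:chain[open]; V:fork[open]; B:chain[blocks] ⇒ blocked
  3. U ← P ← V → C → D — P:chain[open]; V:fork[open]; C:chain[blocks] ⇒ blocked
Because an active path exists, U and D are not d-separated.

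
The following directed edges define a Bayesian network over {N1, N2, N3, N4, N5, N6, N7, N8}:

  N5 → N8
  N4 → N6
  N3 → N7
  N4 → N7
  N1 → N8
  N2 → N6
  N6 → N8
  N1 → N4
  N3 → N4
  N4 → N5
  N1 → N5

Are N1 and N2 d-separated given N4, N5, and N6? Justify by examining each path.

Yes — N1 and N2 are d-separated given {N4, N5, N6}.

We examine all 6 paths between N1 and N2:
Path 1: N1 → N4 → N5 → N8 ← N6 ← N2
  N4 is a chain here and N4 is conditioned on, so the path is blocked at N4.
Path 2: N1 → N4 → N6 ← N2
  N4 is a chain here and N4 is conditioned on, so the path is blocked at N4.
Path 3: N1 → N8 ← N5 ← N4 → N6 ← N2
  N8 is a collider here and neither N8 nor any of its descendants is conditioned on, so the collider stays closed — the path is blocked at N8.
Path 4: N1 → N8 ← N6 ← N2
  N8 is a collider here and neither N8 nor any of its descendants is conditioned on, so the collider stays closed — the path is blocked at N8.
Path 5: N1 → N5 ← N4 → N6 ← N2
  N4 is a fork here and N4 is conditioned on, so the path is blocked at N4.
Path 6: N1 → N5 → N8 ← N6 ← N2
  N5 is a chain here and N5 is conditioned on, so the path is blocked at N5.
Every path is blocked, so N1 and N2 are d-separated given {N4, N5, N6}.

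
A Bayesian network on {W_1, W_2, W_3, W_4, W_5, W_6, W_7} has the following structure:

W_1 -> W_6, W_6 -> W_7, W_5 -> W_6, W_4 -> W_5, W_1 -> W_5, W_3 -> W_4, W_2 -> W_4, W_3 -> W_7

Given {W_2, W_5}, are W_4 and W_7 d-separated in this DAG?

No

There are 3 undirected paths between W_4 and W_7; checking each against the conditioning set {W_2, W_5}:
Path 1: W_4 ← W_3 → W_7
  W_3 is a fork and W_3 is not conditioned on — no node blocks this path, so it is active.
Path 2: W_4 → W_5 ← W_1 → W_6 → W_7
  W_5 is a collider and W_5 is conditioned on, which opens it; W_1 is a fork and W_1 is not conditioned on; W_6 is a chain and W_6 is not conditioned on — no node blocks this path, so it is active.
Path 3: W_4 → W_5 → W_6 → W_7
  W_5 is a chain here and W_5 is conditioned on, so the path is blocked at W_5.
Because an active path exists, W_4 and W_7 are not d-separated.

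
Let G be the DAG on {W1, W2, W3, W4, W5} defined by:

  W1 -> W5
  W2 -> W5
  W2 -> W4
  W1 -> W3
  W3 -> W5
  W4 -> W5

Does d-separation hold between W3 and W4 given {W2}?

Yes

Enumerating the 4 paths from W3 to W4 and testing each for blocking by {W2}:
Path 1: W3 → W5 ← W2 → W4
  W5 is a collider here and neither W5 nor any of its descendants is conditioned on, so the collider stays closed — the path is blocked at W5.
Path 2: W3 → W5 ← W4
  W5 is a collider here and neither W5 nor any of its descendants is conditioned on, so the collider stays closed — the path is blocked at W5.
Path 3: W3 ← W1 → W5 ← W2 → W4
  W5 is a collider here and neither W5 nor any of its descendants is conditioned on, so the collider stays closed — the path is blocked at W5.
Path 4: W3 ← W1 → W5 ← W4
  W5 is a collider here and neither W5 nor any of its descendants is conditioned on, so the collider stays closed — the path is blocked at W5.
Every path is blocked, so W3 and W4 are d-separated given {W2}.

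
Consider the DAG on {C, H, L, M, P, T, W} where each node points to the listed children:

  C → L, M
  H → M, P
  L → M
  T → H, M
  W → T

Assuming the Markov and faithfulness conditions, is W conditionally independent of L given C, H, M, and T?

We examine all 4 paths between W and L:
Path 1: W → T → M ← L
  T is a chain here and T is conditioned on, so the path is blocked at T.
Path 2: W → T → M ← C → L
  T is a chain here and T is conditioned on, so the path is blocked at T.
Path 3: W → T → H → M ← L
  T is a chain here and T is conditioned on, so the path is blocked at T.
Path 4: W → T → H → M ← C → L
  T is a chain here and T is conditioned on, so the path is blocked at T.
Since every path is blocked, d-separation holds.

Yes — W and L are d-separated given {C, H, M, T}.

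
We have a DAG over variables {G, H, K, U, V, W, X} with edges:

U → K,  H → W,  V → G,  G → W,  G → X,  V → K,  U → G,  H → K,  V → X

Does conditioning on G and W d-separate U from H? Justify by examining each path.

Yes

There are 6 undirected paths between U and H; checking each against the conditioning set {G, W}:
  1. U → G ← V → K ← H — G:collider[open]; V:fork[open]; K:collider[blocks] ⇒ blocked
  2. U → G → X ← V → K ← H — G:chain[blocks]; X:collider[blocks]; V:fork[open]; K:collider[blocks] ⇒ blocked
  3. U → G → W ← H — G:chain[blocks]; W:collider[open] ⇒ blocked
  4. U → K ← V → G → W ← H — K:collider[blocks]; V:fork[open]; G:chain[blocks]; W:collider[open] ⇒ blocked
  5. U → K ← V → X ← G → W ← H — K:collider[blocks]; V:fork[open]; X:collider[blocks]; G:fork[blocks]; W:collider[open] ⇒ blocked
  6. U → K ← H — K:collider[blocks] ⇒ blocked
Every path is blocked, so U and H are d-separated given {G, W}.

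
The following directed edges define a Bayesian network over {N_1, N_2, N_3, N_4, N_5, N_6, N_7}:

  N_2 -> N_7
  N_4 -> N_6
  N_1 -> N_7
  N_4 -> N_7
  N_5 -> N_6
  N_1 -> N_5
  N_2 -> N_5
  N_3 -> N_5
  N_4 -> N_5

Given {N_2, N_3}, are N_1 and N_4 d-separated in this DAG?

Enumerating the 6 paths from N_1 to N_4 and testing each for blocking by {N_2, N_3}:
Path 1: N_1 → N_5 → N_6 ← N_4
  N_6 is a collider here and neither N_6 nor any of its descendants is conditioned on, so the collider stays closed — the path is blocked at N_6.
Path 2: N_1 → N_5 ← N_4
  N_5 is a collider here and neither N_5 nor any of its descendants is conditioned on, so the collider stays closed — the path is blocked at N_5.
Path 3: N_1 → N_5 ← N_2 → N_7 ← N_4
  N_5 is a collider here and neither N_5 nor any of its descendants is conditioned on, so the collider stays closed — the path is blocked at N_5.
Path 4: N_1 → N_7 ← N_4
  N_7 is a collider here and neither N_7 nor any of its descendants is conditioned on, so the collider stays closed — the path is blocked at N_7.
Path 5: N_1 → N_7 ← N_2 → N_5 → N_6 ← N_4
  N_7 is a collider here and neither N_7 nor any of its descendants is conditioned on, so the collider stays closed — the path is blocked at N_7.
Path 6: N_1 → N_7 ← N_2 → N_5 ← N_4
  N_7 is a collider here and neither N_7 nor any of its descendants is conditioned on, so the collider stays closed — the path is blocked at N_7.
All paths are blocked; N_1 ⊥ N_4 | {N_2, N_3} holds.

Yes — N_1 and N_4 are d-separated given {N_2, N_3}.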